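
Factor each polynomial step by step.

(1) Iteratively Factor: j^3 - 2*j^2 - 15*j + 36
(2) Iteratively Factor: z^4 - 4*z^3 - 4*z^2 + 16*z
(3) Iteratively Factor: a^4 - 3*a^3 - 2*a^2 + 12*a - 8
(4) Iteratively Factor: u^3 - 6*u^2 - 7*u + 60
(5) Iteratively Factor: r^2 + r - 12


(1) = (j - 3)*(j^2 + j - 12) = (j - 3)^2*(j + 4)
(2) = (z + 2)*(z^3 - 6*z^2 + 8*z) = z*(z + 2)*(z^2 - 6*z + 8) = z*(z - 4)*(z + 2)*(z - 2)
(3) = (a - 2)*(a^3 - a^2 - 4*a + 4) = (a - 2)^2*(a^2 + a - 2) = (a - 2)^2*(a + 2)*(a - 1)
(4) = (u + 3)*(u^2 - 9*u + 20) = (u - 5)*(u + 3)*(u - 4)
(5) = (r + 4)*(r - 3)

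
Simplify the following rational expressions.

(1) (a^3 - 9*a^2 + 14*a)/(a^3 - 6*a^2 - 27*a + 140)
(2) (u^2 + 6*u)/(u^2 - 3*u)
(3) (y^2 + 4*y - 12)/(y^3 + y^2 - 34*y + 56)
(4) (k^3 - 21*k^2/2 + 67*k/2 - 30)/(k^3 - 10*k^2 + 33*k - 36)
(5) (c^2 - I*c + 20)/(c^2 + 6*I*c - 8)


(1) = (a^2 - 2*a)/(a^2 + a - 20)
(2) = (u + 6)/(u - 3)
(3) = (y + 6)/(y^2 + 3*y - 28)
(4) = (2*k^2 - 13*k + 15)/(2*k^2 - 12*k + 18)
(5) = (c - 5*I)/(c + 2*I)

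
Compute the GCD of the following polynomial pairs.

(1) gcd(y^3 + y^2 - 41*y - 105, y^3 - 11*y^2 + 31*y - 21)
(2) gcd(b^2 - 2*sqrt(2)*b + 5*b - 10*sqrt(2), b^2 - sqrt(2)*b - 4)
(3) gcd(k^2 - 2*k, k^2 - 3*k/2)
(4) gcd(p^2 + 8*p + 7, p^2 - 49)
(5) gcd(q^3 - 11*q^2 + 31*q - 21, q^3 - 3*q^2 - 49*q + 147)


(1) = gcd((y - 7)*(y + 3)*(y + 5), (y - 7)*(y - 3)*(y - 1)) = y - 7
(2) = b - 2*sqrt(2)
(3) = gcd(k*(k - 2), k*(k - 3/2)) = k
(4) = gcd((p + 1)*(p + 7), (p - 7)*(p + 7)) = p + 7
(5) = q^2 - 10*q + 21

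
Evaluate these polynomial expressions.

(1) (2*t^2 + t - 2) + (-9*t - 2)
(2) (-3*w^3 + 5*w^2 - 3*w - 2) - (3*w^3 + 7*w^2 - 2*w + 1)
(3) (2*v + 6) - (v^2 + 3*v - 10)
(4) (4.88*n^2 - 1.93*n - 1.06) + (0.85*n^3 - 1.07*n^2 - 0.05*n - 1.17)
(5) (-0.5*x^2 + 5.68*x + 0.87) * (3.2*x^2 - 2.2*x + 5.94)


(1) = 2*t^2 - 8*t - 4
(2) = -6*w^3 - 2*w^2 - w - 3
(3) = -v^2 - v + 16
(4) = 0.85*n^3 + 3.81*n^2 - 1.98*n - 2.23
(5) = -1.6*x^4 + 19.276*x^3 - 12.682*x^2 + 31.8252*x + 5.1678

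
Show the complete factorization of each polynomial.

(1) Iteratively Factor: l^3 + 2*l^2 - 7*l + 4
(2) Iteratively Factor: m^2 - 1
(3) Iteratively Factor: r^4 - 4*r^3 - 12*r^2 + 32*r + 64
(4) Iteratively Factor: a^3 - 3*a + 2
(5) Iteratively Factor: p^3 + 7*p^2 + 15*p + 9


(1) = (l - 1)*(l^2 + 3*l - 4) = (l - 1)^2*(l + 4)
(2) = (m + 1)*(m - 1)
(3) = (r + 2)*(r^3 - 6*r^2 + 32) = (r - 4)*(r + 2)*(r^2 - 2*r - 8) = (r - 4)*(r + 2)^2*(r - 4)
(4) = (a + 2)*(a^2 - 2*a + 1) = (a - 1)*(a + 2)*(a - 1)
(5) = (p + 1)*(p^2 + 6*p + 9) = (p + 1)*(p + 3)*(p + 3)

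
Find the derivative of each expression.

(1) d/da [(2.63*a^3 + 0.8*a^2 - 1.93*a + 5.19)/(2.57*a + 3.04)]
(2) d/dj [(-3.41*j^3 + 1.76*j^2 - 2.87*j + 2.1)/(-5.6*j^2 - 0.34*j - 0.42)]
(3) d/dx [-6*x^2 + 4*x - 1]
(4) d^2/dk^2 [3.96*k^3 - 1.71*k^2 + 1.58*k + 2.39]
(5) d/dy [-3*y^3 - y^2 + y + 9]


(1) = (13.5182*a^3 + 26.0416*a^2 + 4.864*a - 19.2055)/(6.6049*a^2 + 15.6256*a + 9.2416)
(2) = (19.096*j^4 + 2.3188*j^3 - 12.3738*j^2 + 22.0416*j + 1.9194)/(31.36*j^4 + 3.808*j^3 + 4.8196*j^2 + 0.2856*j + 0.1764)
(3) = 4 - 12*x
(4) = 23.76*k - 3.42
(5) = -9*y^2 - 2*y + 1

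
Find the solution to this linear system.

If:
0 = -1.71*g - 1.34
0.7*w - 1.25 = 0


Then:
g = -0.78
w = 1.79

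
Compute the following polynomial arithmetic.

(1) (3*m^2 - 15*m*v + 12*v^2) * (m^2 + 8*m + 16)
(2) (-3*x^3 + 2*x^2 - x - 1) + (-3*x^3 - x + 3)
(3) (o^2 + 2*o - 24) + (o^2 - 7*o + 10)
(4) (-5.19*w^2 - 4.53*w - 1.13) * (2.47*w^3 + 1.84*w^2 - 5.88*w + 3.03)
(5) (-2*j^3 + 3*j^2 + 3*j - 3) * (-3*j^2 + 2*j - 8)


(1) = 3*m^4 - 15*m^3*v + 24*m^3 + 12*m^2*v^2 - 120*m^2*v + 48*m^2 + 96*m*v^2 - 240*m*v + 192*v^2
(2) = -6*x^3 + 2*x^2 - 2*x + 2
(3) = 2*o^2 - 5*o - 14
(4) = -12.8193*w^5 - 20.7387*w^4 + 19.3909*w^3 + 8.8315*w^2 - 7.0815*w - 3.4239
(5) = 6*j^5 - 13*j^4 + 13*j^3 - 9*j^2 - 30*j + 24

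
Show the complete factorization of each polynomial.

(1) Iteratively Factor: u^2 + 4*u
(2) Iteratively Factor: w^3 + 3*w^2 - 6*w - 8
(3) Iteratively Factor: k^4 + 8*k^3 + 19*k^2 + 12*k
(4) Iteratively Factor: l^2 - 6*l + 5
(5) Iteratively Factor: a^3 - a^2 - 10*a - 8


(1) = (u)*(u + 4)
(2) = (w + 4)*(w^2 - w - 2) = (w - 2)*(w + 4)*(w + 1)
(3) = (k + 1)*(k^3 + 7*k^2 + 12*k) = (k + 1)*(k + 3)*(k^2 + 4*k) = (k + 1)*(k + 3)*(k + 4)*(k)
(4) = (l - 5)*(l - 1)
(5) = (a + 2)*(a^2 - 3*a - 4) = (a + 1)*(a + 2)*(a - 4)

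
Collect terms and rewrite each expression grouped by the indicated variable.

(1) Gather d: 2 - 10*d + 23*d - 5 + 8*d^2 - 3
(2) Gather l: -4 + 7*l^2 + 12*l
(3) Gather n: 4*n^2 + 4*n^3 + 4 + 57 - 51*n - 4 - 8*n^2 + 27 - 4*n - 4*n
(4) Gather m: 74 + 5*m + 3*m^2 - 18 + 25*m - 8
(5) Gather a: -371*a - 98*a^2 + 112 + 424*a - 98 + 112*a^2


(1) = 8*d^2 + 13*d - 6
(2) = 7*l^2 + 12*l - 4
(3) = 4*n^3 - 4*n^2 - 59*n + 84
(4) = 3*m^2 + 30*m + 48
(5) = 14*a^2 + 53*a + 14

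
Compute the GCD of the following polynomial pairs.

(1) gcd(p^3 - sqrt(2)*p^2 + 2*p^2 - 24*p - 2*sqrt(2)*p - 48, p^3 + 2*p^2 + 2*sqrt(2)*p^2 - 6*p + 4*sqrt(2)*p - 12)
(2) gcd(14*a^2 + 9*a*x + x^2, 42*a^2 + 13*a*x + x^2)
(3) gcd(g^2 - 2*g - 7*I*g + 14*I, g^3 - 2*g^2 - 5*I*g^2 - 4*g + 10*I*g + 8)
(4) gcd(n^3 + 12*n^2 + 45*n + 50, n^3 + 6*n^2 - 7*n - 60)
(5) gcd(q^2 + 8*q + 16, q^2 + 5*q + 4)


(1) = gcd((p + 2)*(p - 4*sqrt(2))*(p + 3*sqrt(2)), (p + 2)*(p - sqrt(2))*(p + 3*sqrt(2))) = p^2 + p*(2 + 3*sqrt(2)) + 6*sqrt(2)
(2) = 7*a + x
(3) = g - 2
(4) = n + 5
(5) = q + 4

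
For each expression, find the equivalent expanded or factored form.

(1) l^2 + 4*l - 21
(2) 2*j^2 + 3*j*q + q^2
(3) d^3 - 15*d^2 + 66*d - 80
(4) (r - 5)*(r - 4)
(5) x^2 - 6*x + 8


(1) = (l - 3)*(l + 7)
(2) = (j + q)*(2*j + q)
(3) = (d - 8)*(d - 5)*(d - 2)
(4) = r^2 - 9*r + 20
(5) = (x - 4)*(x - 2)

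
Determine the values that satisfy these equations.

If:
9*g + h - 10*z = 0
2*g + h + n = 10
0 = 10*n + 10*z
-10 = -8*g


Then:
g = 5/4
h = 115/12
n = -25/12
z = 25/12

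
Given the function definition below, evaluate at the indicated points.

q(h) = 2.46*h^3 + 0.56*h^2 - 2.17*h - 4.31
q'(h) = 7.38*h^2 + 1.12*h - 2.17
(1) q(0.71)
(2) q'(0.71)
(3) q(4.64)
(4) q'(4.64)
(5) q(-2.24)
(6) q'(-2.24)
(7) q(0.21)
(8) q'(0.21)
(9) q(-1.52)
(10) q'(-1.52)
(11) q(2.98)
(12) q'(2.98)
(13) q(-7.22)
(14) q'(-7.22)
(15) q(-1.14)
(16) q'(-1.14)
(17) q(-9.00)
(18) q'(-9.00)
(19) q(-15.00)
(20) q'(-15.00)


(1) = -4.69
(2) = 2.35
(3) = 243.43
(4) = 161.92
(5) = -24.29
(6) = 32.35
(7) = -4.72
(8) = -1.61
(9) = -8.36
(10) = 13.18
(11) = 59.30
(12) = 66.70
(13) = -885.31
(14) = 374.45
(15) = -4.75
(16) = 6.14
(17) = -1732.76
(18) = 585.53
(19) = -8148.26
(20) = 1641.53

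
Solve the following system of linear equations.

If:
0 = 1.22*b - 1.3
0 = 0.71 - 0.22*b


Then:
No Solution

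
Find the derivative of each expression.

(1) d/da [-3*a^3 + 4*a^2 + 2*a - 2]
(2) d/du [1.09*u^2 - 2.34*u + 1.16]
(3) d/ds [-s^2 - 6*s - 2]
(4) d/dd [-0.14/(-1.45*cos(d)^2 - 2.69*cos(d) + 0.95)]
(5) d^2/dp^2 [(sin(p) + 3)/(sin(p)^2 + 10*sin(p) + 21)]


(1) = -9*a^2 + 8*a + 2
(2) = 2.18*u - 2.34
(3) = -2*s - 6
(4) = (0.406*cos(d) + 0.3766)*sin(d)/(1.45*cos(d)^2 + 2.69*cos(d) - 0.95)^2
(5) = (7*sin(p) + cos(p)^2 + 1)/(sin(p) + 7)^3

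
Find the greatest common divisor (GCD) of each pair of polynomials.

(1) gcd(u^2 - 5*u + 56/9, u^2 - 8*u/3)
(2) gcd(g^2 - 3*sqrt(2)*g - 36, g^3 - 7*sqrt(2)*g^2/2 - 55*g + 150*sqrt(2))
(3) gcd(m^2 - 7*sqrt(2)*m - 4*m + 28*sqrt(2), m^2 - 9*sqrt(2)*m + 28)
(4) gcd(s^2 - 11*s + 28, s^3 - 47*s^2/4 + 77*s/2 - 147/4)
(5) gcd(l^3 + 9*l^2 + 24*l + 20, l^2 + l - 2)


(1) = u - 8/3
(2) = gcd((g - 6*sqrt(2))*(g + 3*sqrt(2)), (g - 6*sqrt(2))*(g - 5*sqrt(2)/2)*(g + 5*sqrt(2))) = g - 6*sqrt(2)
(3) = m - 7*sqrt(2)
(4) = s - 7
(5) = l + 2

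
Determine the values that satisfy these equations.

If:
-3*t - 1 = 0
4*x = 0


Then:
t = -1/3
x = 0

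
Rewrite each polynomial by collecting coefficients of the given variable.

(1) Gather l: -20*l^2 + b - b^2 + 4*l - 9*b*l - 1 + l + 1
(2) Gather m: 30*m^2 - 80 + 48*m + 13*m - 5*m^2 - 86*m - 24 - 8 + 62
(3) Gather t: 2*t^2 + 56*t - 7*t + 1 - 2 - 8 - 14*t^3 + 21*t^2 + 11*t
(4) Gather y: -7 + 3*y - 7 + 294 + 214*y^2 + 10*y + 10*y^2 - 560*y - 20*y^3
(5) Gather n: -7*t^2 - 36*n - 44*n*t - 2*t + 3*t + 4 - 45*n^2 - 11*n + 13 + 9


(1) = -b^2 + b - 20*l^2 + l*(5 - 9*b)
(2) = 25*m^2 - 25*m - 50
(3) = -14*t^3 + 23*t^2 + 60*t - 9
(4) = -20*y^3 + 224*y^2 - 547*y + 280
(5) = -45*n^2 + n*(-44*t - 47) - 7*t^2 + t + 26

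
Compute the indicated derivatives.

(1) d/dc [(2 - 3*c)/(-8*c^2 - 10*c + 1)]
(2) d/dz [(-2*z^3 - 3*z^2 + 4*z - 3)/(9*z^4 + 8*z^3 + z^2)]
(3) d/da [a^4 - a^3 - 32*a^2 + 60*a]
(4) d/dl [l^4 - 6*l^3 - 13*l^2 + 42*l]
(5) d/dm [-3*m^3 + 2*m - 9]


(1) = (-24*c^2 + 32*c + 17)/(64*c^4 + 160*c^3 + 84*c^2 - 20*c + 1)
(2) = 2*(9*z^5 + 27*z^4 - 43*z^3 + 22*z^2 + 34*z + 3)/(z^3*(81*z^4 + 144*z^3 + 82*z^2 + 16*z + 1))
(3) = 4*a^3 - 3*a^2 - 64*a + 60
(4) = 4*l^3 - 18*l^2 - 26*l + 42
(5) = 2 - 9*m^2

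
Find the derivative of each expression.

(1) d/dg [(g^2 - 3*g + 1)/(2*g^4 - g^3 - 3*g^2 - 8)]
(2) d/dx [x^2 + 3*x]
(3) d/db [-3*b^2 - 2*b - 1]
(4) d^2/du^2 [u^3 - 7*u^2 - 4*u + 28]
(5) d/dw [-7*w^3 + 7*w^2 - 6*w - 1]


(1) = (g*(-8*g^2 + 3*g + 6)*(g^2 - 3*g + 1) + (3 - 2*g)*(-2*g^4 + g^3 + 3*g^2 + 8))/(-2*g^4 + g^3 + 3*g^2 + 8)^2
(2) = 2*x + 3
(3) = -6*b - 2
(4) = 6*u - 14
(5) = -21*w^2 + 14*w - 6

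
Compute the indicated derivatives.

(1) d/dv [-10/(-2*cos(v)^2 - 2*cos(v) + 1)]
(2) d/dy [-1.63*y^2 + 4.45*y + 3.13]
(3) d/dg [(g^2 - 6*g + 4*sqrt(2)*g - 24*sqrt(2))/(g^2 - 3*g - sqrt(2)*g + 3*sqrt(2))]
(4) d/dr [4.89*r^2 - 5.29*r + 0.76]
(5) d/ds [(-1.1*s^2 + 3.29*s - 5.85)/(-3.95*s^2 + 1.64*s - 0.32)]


(1) = 20*(sin(v) + sin(2*v))/(2*cos(v) + cos(2*v))^2
(2) = 4.45 - 3.26*y
(3) = (-5*sqrt(2)*g^2 + 3*g^2 + 54*sqrt(2)*g - 90*sqrt(2) - 24)/(g^4 - 6*g^3 - 2*sqrt(2)*g^3 + 11*g^2 + 12*sqrt(2)*g^2 - 18*sqrt(2)*g - 12*g + 18)
(4) = 9.78*r - 5.29
(5) = (11.1915*s^2 - 45.511*s + 8.5412)/(15.6025*s^4 - 12.956*s^3 + 5.2176*s^2 - 1.0496*s + 0.1024)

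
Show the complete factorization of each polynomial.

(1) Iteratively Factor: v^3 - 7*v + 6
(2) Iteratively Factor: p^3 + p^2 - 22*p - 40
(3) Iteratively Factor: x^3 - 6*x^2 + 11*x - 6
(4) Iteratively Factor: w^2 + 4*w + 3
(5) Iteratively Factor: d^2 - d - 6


(1) = (v - 2)*(v^2 + 2*v - 3) = (v - 2)*(v + 3)*(v - 1)
(2) = (p - 5)*(p^2 + 6*p + 8) = (p - 5)*(p + 2)*(p + 4)
(3) = (x - 2)*(x^2 - 4*x + 3) = (x - 2)*(x - 1)*(x - 3)
(4) = (w + 1)*(w + 3)
(5) = (d - 3)*(d + 2)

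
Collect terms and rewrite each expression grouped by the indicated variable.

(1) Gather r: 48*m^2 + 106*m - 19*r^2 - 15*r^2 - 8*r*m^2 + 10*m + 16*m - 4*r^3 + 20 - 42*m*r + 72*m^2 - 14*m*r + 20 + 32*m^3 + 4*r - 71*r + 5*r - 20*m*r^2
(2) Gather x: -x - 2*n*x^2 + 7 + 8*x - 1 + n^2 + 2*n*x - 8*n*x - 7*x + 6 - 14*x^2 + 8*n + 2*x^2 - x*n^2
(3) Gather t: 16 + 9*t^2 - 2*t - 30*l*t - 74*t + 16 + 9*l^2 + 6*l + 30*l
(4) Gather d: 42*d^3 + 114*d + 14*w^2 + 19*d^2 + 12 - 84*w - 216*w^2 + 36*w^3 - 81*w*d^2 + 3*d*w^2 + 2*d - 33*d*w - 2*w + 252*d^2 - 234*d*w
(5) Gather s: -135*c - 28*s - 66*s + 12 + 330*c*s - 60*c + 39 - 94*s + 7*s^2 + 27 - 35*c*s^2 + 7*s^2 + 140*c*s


(1) = 32*m^3 + 120*m^2 + 132*m - 4*r^3 + r^2*(-20*m - 34) + r*(-8*m^2 - 56*m - 62) + 40
(2) = n^2 + 8*n + x^2*(-2*n - 12) + x*(-n^2 - 6*n) + 12
(3) = 9*l^2 + 36*l + 9*t^2 + t*(-30*l - 76) + 32
(4) = 42*d^3 + d^2*(271 - 81*w) + d*(3*w^2 - 267*w + 116) + 36*w^3 - 202*w^2 - 86*w + 12
(5) = -195*c + s^2*(14 - 35*c) + s*(470*c - 188) + 78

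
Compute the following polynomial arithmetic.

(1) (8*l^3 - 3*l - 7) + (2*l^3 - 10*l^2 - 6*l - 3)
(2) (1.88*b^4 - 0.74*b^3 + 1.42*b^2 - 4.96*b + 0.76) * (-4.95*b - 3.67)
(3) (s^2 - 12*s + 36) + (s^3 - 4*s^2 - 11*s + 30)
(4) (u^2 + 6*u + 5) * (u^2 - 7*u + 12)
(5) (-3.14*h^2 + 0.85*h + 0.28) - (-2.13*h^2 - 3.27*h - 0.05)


(1) = 10*l^3 - 10*l^2 - 9*l - 10
(2) = -9.306*b^5 - 3.2366*b^4 - 4.3132*b^3 + 19.3406*b^2 + 14.4412*b - 2.7892
(3) = s^3 - 3*s^2 - 23*s + 66
(4) = u^4 - u^3 - 25*u^2 + 37*u + 60
(5) = -1.01*h^2 + 4.12*h + 0.33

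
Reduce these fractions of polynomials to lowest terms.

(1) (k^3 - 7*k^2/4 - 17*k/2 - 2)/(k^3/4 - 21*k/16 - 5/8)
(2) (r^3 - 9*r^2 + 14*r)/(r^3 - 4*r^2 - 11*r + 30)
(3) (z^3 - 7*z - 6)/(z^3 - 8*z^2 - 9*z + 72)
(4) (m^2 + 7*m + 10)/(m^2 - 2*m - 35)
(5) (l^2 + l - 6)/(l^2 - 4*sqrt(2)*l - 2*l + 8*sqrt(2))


(1) = (16*k^2 - 60*k - 16)/(4*k^2 - 8*k - 5)
(2) = (r^2 - 7*r)/(r^2 - 2*r - 15)
(3) = (z^2 + 3*z + 2)/(z^2 - 5*z - 24)
(4) = (m + 2)/(m - 7)
(5) = (l + 3)/(l - 4*sqrt(2))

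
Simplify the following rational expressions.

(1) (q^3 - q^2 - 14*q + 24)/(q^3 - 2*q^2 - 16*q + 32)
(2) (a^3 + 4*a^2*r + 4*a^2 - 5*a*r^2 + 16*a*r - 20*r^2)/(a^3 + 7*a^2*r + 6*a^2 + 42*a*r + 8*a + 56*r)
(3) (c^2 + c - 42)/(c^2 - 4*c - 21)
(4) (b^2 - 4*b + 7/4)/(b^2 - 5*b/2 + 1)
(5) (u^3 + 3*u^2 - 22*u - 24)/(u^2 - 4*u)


(1) = (q - 3)/(q - 4)
(2) = (a^2 + 4*a*r - 5*r^2)/(a^2 + 7*a*r + 2*a + 14*r)
(3) = (c^2 + c - 42)/(c^2 - 4*c - 21)
(4) = (2*b - 7)/(2*b - 4)
(5) = (u^2 + 7*u + 6)/u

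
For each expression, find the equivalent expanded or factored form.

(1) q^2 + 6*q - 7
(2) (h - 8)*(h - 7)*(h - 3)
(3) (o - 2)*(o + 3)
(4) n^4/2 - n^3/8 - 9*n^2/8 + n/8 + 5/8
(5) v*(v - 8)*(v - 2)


(1) = (q - 1)*(q + 7)
(2) = h^3 - 18*h^2 + 101*h - 168
(3) = o^2 + o - 6
(4) = (n/2 + 1/2)*(n - 5/4)*(n - 1)*(n + 1)
(5) = v^3 - 10*v^2 + 16*v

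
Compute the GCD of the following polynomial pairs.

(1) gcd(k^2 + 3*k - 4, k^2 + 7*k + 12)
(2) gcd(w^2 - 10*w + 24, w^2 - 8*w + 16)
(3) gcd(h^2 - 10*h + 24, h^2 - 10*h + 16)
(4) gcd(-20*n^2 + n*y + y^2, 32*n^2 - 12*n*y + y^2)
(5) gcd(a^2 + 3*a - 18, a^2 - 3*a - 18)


(1) = k + 4
(2) = w - 4
(3) = 1
(4) = gcd((-4*n + y)*(5*n + y), (-8*n + y)*(-4*n + y)) = -4*n + y
(5) = gcd((a - 3)*(a + 6), (a - 6)*(a + 3)) = 1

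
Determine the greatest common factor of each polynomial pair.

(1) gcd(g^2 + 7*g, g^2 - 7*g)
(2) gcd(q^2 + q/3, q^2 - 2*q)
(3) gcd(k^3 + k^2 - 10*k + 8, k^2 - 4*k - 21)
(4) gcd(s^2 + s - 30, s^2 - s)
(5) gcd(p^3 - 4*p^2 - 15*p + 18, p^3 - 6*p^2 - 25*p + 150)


(1) = g
(2) = q
(3) = 1
(4) = 1
(5) = p - 6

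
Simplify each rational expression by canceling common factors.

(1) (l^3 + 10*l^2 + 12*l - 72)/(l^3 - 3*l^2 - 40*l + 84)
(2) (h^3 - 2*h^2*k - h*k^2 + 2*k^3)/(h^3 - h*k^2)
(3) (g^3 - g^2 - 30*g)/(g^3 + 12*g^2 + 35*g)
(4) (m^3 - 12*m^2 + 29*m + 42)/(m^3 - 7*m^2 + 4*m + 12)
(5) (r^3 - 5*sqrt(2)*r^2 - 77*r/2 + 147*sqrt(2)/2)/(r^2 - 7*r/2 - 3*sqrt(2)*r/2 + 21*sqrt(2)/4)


(1) = (l + 6)/(l - 7)
(2) = (h - 2*k)/h
(3) = (g - 6)/(g + 7)
(4) = (m - 7)/(m - 2)
(5) = (8*r^2 - 28*sqrt(2)*r - 392)/(8*r - 28)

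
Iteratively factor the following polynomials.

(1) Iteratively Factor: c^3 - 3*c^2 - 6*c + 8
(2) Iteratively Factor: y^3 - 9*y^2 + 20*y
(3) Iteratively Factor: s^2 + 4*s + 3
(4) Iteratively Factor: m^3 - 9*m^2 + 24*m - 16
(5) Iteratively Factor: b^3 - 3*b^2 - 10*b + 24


(1) = (c - 1)*(c^2 - 2*c - 8) = (c - 1)*(c + 2)*(c - 4)
(2) = (y)*(y^2 - 9*y + 20) = y*(y - 4)*(y - 5)
(3) = (s + 1)*(s + 3)
(4) = (m - 4)*(m^2 - 5*m + 4) = (m - 4)*(m - 1)*(m - 4)
(5) = (b - 2)*(b^2 - b - 12) = (b - 4)*(b - 2)*(b + 3)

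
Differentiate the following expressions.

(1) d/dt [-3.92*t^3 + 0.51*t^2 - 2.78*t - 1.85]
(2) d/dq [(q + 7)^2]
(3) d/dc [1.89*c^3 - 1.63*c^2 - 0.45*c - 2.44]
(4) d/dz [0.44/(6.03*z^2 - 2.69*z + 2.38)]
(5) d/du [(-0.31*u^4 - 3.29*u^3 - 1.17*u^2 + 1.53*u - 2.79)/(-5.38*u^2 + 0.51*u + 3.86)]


(1) = -11.76*t^2 + 1.02*t - 2.78
(2) = 2*q + 14
(3) = 5.67*c^2 - 3.26*c - 0.45
(4) = (1.1836 - 5.3064*z)/(6.03*z^2 - 2.69*z + 2.38)^2
(5) = (3.3356*u^5 + 17.2259*u^4 - 8.1422*u^3 - 30.4635*u^2 - 39.0528*u + 7.3287)/(28.9444*u^4 - 5.4876*u^3 - 41.2735*u^2 + 3.9372*u + 14.8996)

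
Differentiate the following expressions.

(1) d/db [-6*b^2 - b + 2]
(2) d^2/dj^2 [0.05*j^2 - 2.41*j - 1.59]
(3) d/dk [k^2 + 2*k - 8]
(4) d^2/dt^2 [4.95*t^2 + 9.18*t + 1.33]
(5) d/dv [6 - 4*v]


(1) = -12*b - 1
(2) = 0.100000000000000
(3) = 2*k + 2
(4) = 9.90000000000000
(5) = -4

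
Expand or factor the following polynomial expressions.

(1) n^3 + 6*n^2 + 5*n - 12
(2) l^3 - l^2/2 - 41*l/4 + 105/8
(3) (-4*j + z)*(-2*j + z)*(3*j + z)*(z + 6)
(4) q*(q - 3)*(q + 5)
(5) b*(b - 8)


(1) = (n - 1)*(n + 3)*(n + 4)
(2) = (l - 5/2)*(l - 3/2)*(l + 7/2)
(3) = 24*j^3*z + 144*j^3 - 10*j^2*z^2 - 60*j^2*z - 3*j*z^3 - 18*j*z^2 + z^4 + 6*z^3
(4) = q^3 + 2*q^2 - 15*q
(5) = b^2 - 8*b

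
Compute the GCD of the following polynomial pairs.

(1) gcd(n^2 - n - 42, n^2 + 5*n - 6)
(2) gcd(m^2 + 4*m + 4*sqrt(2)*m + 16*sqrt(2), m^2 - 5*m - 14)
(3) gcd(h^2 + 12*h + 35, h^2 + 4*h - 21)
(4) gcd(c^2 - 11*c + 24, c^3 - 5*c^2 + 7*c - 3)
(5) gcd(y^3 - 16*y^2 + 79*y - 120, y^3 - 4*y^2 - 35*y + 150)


(1) = gcd((n - 7)*(n + 6), (n - 1)*(n + 6)) = n + 6
(2) = 1
(3) = h + 7
(4) = gcd((c - 8)*(c - 3), (c - 3)*(c - 1)^2) = c - 3
(5) = y - 5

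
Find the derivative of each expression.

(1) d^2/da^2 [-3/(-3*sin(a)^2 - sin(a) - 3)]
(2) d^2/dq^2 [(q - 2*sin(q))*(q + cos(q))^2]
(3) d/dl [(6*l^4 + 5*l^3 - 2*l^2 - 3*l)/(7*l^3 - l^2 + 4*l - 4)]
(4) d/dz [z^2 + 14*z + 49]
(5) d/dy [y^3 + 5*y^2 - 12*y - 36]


(1) = 3*(-36*sin(a)^4 - 9*sin(a)^3 + 89*sin(a)^2 + 21*sin(a) - 16)/(3*sin(a)^2 + sin(a) + 3)^3
(2) = -2*sqrt(2)*q^2*cos(q + pi/4) + 8*q*sin(2*q) - 8*sqrt(2)*q*sin(q + pi/4) - 2*q*cos(2*q) + 6*q - 7*sin(q)/2 - 2*sin(2*q) + 9*sin(3*q)/2 + 4*cos(q) - 8*cos(2*q)
(3) = (42*l^6 - 12*l^5 + 81*l^4 - 14*l^3 - 71*l^2 + 16*l + 12)/(49*l^6 - 14*l^5 + 57*l^4 - 64*l^3 + 24*l^2 - 32*l + 16)
(4) = 2*z + 14
(5) = 3*y^2 + 10*y - 12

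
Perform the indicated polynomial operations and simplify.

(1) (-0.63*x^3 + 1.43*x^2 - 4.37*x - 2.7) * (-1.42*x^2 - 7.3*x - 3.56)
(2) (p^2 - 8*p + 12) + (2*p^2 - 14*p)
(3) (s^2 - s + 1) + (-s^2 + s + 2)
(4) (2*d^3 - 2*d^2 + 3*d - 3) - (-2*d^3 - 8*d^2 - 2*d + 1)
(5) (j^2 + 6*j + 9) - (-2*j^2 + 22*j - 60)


(1) = 0.8946*x^5 + 2.5684*x^4 - 1.9908*x^3 + 30.6442*x^2 + 35.2672*x + 9.612
(2) = 3*p^2 - 22*p + 12
(3) = 3
(4) = 4*d^3 + 6*d^2 + 5*d - 4
(5) = 3*j^2 - 16*j + 69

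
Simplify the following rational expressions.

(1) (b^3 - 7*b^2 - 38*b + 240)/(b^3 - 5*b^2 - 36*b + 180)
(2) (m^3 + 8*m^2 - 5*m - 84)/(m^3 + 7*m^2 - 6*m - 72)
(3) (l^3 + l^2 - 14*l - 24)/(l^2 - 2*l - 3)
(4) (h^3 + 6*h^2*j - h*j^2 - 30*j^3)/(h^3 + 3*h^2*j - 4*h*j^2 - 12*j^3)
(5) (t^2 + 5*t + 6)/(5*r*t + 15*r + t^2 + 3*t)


(1) = (b - 8)/(b - 6)
(2) = (m + 7)/(m + 6)
(3) = (l^3 + l^2 - 14*l - 24)/(l^2 - 2*l - 3)
(4) = (h + 5*j)/(h + 2*j)
(5) = (t + 2)/(5*r + t)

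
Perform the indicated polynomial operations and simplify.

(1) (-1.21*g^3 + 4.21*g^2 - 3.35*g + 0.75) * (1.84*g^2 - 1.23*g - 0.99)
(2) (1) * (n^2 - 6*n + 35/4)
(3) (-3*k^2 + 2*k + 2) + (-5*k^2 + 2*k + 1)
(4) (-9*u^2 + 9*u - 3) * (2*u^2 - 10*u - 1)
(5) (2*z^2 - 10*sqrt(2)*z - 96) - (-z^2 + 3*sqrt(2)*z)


(1) = -2.2264*g^5 + 9.2347*g^4 - 10.1444*g^3 + 1.3326*g^2 + 2.394*g - 0.7425
(2) = n^2 - 6*n + 35/4
(3) = -8*k^2 + 4*k + 3
(4) = -18*u^4 + 108*u^3 - 87*u^2 + 21*u + 3
(5) = 3*z^2 - 13*sqrt(2)*z - 96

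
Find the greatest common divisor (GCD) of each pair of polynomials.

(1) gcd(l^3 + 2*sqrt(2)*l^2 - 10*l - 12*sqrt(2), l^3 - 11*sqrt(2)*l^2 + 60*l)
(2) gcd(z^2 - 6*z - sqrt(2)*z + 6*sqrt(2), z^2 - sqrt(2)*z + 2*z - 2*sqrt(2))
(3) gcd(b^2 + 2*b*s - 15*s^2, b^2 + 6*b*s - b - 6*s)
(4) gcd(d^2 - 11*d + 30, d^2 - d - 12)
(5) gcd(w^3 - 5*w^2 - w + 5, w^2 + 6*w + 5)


(1) = gcd((l - 2*sqrt(2))*(l + sqrt(2))*(l + 3*sqrt(2)), l*(l - 6*sqrt(2))*(l - 5*sqrt(2))) = 1
(2) = gcd((z - 6)*(z - sqrt(2)), (z + 2)*(z - sqrt(2))) = z - sqrt(2)
(3) = gcd((b - 3*s)*(b + 5*s), (b - 1)*(b + 6*s)) = 1
(4) = 1
(5) = gcd((w - 5)*(w - 1)*(w + 1), (w + 1)*(w + 5)) = w + 1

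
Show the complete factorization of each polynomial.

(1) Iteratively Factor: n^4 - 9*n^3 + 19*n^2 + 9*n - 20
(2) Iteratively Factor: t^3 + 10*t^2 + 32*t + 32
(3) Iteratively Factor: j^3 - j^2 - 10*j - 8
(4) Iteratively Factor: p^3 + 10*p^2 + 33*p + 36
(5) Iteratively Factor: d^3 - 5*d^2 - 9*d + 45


(1) = (n + 1)*(n^3 - 10*n^2 + 29*n - 20) = (n - 1)*(n + 1)*(n^2 - 9*n + 20) = (n - 4)*(n - 1)*(n + 1)*(n - 5)
(2) = (t + 2)*(t^2 + 8*t + 16) = (t + 2)*(t + 4)*(t + 4)
(3) = (j + 1)*(j^2 - 2*j - 8) = (j - 4)*(j + 1)*(j + 2)
(4) = (p + 3)*(p^2 + 7*p + 12) = (p + 3)^2*(p + 4)
(5) = (d + 3)*(d^2 - 8*d + 15) = (d - 5)*(d + 3)*(d - 3)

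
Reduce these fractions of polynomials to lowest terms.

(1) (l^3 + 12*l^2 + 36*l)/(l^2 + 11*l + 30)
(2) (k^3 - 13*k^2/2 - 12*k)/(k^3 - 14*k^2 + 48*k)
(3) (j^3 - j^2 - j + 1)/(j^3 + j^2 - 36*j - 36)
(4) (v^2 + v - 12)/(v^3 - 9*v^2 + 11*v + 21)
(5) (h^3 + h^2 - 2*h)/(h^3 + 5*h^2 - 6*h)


(1) = (l^2 + 6*l)/(l + 5)
(2) = (2*k + 3)/(2*k - 12)
(3) = (j^2 - 2*j + 1)/(j^2 - 36)
(4) = (v + 4)/(v^2 - 6*v - 7)
(5) = (h + 2)/(h + 6)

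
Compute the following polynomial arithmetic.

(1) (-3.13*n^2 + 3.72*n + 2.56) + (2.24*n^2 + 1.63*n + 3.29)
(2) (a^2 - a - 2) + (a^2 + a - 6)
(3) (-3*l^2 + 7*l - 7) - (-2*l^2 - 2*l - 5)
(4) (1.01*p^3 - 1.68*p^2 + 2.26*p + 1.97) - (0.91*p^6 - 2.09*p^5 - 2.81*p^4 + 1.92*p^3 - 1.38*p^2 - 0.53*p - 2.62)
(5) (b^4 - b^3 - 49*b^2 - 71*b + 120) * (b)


(1) = -0.89*n^2 + 5.35*n + 5.85
(2) = 2*a^2 - 8
(3) = -l^2 + 9*l - 2
(4) = -0.91*p^6 + 2.09*p^5 + 2.81*p^4 - 0.91*p^3 - 0.3*p^2 + 2.79*p + 4.59
(5) = b^5 - b^4 - 49*b^3 - 71*b^2 + 120*b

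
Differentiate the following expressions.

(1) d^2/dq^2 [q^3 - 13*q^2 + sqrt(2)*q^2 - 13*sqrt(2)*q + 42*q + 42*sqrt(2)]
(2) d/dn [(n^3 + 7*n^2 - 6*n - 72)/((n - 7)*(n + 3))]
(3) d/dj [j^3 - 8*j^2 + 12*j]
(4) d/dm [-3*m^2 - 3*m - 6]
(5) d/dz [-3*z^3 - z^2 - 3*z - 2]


(1) = 6*q - 26 + 2*sqrt(2)
(2) = (n^4 - 8*n^3 - 85*n^2 - 150*n - 162)/(n^4 - 8*n^3 - 26*n^2 + 168*n + 441)
(3) = 3*j^2 - 16*j + 12
(4) = -6*m - 3
(5) = -9*z^2 - 2*z - 3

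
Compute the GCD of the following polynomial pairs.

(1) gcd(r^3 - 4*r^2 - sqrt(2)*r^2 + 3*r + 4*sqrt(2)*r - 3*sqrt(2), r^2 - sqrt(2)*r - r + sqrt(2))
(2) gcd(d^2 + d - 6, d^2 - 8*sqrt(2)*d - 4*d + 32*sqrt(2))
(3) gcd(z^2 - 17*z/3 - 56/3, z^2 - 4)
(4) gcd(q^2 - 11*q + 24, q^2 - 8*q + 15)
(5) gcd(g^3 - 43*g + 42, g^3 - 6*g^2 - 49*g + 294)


(1) = gcd((r - 3)*(r - 1)*(r - sqrt(2)), (r - 1)*(r - sqrt(2))) = r^2 + r*(-sqrt(2) - 1) + sqrt(2)
(2) = 1
(3) = 1
(4) = q - 3
(5) = g^2 + g - 42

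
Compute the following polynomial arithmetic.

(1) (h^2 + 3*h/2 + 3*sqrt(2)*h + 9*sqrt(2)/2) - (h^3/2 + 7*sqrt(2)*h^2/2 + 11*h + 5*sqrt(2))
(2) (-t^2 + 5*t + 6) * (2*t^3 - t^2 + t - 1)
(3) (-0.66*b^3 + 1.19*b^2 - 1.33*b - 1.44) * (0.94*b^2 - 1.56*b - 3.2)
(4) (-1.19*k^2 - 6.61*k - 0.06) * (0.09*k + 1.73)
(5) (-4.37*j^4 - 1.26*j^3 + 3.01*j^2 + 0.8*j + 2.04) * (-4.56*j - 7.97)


(1) = -h^3/2 - 7*sqrt(2)*h^2/2 + h^2 - 19*h/2 + 3*sqrt(2)*h - sqrt(2)/2
(2) = -2*t^5 + 11*t^4 + 6*t^3 + t - 6
(3) = -0.6204*b^5 + 2.1482*b^4 - 0.9946*b^3 - 3.0868*b^2 + 6.5024*b + 4.608
(4) = -0.1071*k^3 - 2.6536*k^2 - 11.4407*k - 0.1038
(5) = 19.9272*j^5 + 40.5745*j^4 - 3.6834*j^3 - 27.6377*j^2 - 15.6784*j - 16.2588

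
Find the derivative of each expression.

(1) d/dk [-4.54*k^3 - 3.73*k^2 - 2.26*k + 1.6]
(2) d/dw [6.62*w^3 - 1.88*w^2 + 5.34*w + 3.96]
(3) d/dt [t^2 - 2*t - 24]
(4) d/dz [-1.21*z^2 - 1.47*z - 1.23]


(1) = -13.62*k^2 - 7.46*k - 2.26
(2) = 19.86*w^2 - 3.76*w + 5.34
(3) = 2*t - 2
(4) = -2.42*z - 1.47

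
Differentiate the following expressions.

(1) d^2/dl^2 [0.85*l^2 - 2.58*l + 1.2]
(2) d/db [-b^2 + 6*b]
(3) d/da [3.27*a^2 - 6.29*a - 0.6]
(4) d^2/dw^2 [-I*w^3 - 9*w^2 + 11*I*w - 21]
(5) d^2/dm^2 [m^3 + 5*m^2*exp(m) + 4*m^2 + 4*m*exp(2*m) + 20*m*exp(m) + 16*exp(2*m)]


(1) = 1.70000000000000
(2) = 6 - 2*b
(3) = 6.54*a - 6.29
(4) = -6*I*w - 18
(5) = 5*m^2*exp(m) + 16*m*exp(2*m) + 40*m*exp(m) + 6*m + 80*exp(2*m) + 50*exp(m) + 8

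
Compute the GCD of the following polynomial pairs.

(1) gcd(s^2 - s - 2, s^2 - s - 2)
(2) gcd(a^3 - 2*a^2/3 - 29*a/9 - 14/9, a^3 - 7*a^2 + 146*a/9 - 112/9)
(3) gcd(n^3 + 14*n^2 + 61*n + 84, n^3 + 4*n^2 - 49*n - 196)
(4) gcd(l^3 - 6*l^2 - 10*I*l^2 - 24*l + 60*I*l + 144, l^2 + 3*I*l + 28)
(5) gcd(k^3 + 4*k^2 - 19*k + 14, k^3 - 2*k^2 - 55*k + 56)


(1) = s^2 - s - 2
(2) = gcd((a - 7/3)*(a + 2/3)*(a + 1), (a - 8/3)*(a - 7/3)*(a - 2)) = a - 7/3
(3) = n^2 + 11*n + 28
(4) = l - 4*I
(5) = gcd((k - 2)*(k - 1)*(k + 7), (k - 8)*(k - 1)*(k + 7)) = k^2 + 6*k - 7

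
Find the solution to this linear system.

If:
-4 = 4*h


Then:
h = -1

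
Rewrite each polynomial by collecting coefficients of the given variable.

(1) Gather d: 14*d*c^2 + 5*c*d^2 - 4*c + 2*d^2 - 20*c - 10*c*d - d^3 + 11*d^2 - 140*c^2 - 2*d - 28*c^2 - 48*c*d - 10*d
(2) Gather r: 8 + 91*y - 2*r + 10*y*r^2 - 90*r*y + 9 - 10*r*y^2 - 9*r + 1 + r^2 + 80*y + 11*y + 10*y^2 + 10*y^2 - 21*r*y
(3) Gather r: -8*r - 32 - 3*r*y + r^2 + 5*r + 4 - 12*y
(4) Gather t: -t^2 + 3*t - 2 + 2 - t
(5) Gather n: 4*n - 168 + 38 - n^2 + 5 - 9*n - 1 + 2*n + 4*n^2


(1) = -168*c^2 - 24*c - d^3 + d^2*(5*c + 13) + d*(14*c^2 - 58*c - 12)
(2) = r^2*(10*y + 1) + r*(-10*y^2 - 111*y - 11) + 20*y^2 + 182*y + 18
(3) = r^2 + r*(-3*y - 3) - 12*y - 28
(4) = -t^2 + 2*t
(5) = 3*n^2 - 3*n - 126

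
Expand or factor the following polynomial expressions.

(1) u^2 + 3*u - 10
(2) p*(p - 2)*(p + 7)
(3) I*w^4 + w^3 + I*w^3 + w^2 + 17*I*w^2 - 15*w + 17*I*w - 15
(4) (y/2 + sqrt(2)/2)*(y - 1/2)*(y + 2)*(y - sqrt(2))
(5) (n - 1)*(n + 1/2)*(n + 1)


(1) = (u - 2)*(u + 5)
(2) = p^3 + 5*p^2 - 14*p
(3) = (w - 5*I)*(w + I)*(w + 3*I)*(I*w + I)
(4) = y^4/2 + 3*y^3/4 - 3*y^2/2 - 3*y/2 + 1
(5) = n^3 + n^2/2 - n - 1/2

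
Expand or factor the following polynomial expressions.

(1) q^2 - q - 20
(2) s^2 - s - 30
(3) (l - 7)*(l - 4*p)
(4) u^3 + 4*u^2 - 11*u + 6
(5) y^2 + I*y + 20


(1) = (q - 5)*(q + 4)
(2) = (s - 6)*(s + 5)
(3) = l^2 - 4*l*p - 7*l + 28*p
(4) = (u - 1)^2*(u + 6)
(5) = (y - 4*I)*(y + 5*I)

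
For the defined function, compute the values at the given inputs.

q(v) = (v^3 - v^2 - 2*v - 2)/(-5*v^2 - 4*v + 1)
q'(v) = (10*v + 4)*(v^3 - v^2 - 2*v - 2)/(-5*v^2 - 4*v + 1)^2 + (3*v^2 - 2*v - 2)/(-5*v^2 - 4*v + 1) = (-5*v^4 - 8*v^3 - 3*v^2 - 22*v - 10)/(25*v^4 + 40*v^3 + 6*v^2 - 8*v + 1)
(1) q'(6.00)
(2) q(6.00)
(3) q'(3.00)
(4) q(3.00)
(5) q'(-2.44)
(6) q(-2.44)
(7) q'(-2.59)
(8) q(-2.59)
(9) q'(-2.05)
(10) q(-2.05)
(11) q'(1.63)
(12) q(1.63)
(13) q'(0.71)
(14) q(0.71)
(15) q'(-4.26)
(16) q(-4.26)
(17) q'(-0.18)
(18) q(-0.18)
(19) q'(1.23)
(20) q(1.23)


(1) = -0.21
(2) = -0.82
(3) = -0.23
(4) = -0.18
(5) = -0.10
(6) = 0.93
(7) = -0.12
(8) = 0.94
(9) = 0.02
(10) = 0.91
(11) = -0.35
(12) = 0.19
(13) = -1.64
(14) = 0.82
(15) = -0.19
(16) = 1.22
(17) = -2.51
(18) = -1.08
(19) = -0.52
(20) = 0.36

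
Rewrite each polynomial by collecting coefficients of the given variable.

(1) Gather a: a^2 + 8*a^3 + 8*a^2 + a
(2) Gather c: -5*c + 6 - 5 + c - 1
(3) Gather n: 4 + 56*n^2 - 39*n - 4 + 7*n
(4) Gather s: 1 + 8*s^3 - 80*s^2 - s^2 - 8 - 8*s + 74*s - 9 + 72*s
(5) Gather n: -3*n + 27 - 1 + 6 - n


(1) = 8*a^3 + 9*a^2 + a
(2) = -4*c
(3) = 56*n^2 - 32*n
(4) = 8*s^3 - 81*s^2 + 138*s - 16
(5) = 32 - 4*n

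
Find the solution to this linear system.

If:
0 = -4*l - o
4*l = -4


Then:
l = -1
o = 4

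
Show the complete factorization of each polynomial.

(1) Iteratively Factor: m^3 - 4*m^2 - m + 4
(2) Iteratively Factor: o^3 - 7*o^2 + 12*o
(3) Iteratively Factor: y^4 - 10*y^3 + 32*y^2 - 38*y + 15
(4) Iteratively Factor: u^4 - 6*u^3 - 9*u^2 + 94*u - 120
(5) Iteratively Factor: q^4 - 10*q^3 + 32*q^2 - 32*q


(1) = (m - 4)*(m^2 - 1) = (m - 4)*(m - 1)*(m + 1)
(2) = (o - 4)*(o^2 - 3*o) = (o - 4)*(o - 3)*(o)
(3) = (y - 5)*(y^3 - 5*y^2 + 7*y - 3) = (y - 5)*(y - 1)*(y^2 - 4*y + 3) = (y - 5)*(y - 1)^2*(y - 3)
(4) = (u + 4)*(u^3 - 10*u^2 + 31*u - 30) = (u - 3)*(u + 4)*(u^2 - 7*u + 10) = (u - 5)*(u - 3)*(u + 4)*(u - 2)
(5) = (q - 4)*(q^3 - 6*q^2 + 8*q) = (q - 4)*(q - 2)*(q^2 - 4*q) = (q - 4)^2*(q - 2)*(q)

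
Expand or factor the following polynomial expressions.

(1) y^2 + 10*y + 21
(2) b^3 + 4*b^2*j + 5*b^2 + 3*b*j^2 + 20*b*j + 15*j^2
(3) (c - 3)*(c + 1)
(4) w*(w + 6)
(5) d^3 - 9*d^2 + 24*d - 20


(1) = (y + 3)*(y + 7)
(2) = (b + 5)*(b + j)*(b + 3*j)
(3) = c^2 - 2*c - 3
(4) = w^2 + 6*w
(5) = (d - 5)*(d - 2)^2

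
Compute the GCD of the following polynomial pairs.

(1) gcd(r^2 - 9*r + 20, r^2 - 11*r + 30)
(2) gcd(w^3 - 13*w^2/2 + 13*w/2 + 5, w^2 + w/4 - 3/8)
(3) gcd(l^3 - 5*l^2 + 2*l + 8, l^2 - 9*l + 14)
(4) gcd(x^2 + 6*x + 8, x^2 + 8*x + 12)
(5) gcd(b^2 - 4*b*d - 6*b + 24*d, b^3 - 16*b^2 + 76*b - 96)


(1) = r - 5
(2) = 1
(3) = l - 2
(4) = gcd((x + 2)*(x + 4), (x + 2)*(x + 6)) = x + 2
(5) = gcd((b - 6)*(b - 4*d), (b - 8)*(b - 6)*(b - 2)) = b - 6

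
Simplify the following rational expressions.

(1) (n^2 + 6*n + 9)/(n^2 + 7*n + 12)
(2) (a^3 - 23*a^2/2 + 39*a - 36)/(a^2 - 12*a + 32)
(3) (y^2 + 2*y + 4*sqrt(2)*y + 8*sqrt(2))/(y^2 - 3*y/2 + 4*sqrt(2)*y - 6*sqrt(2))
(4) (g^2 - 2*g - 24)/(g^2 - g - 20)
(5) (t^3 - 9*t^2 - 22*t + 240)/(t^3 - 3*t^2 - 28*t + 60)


(1) = (n + 3)/(n + 4)
(2) = (2*a^2 - 15*a + 18)/(2*a - 16)
(3) = (2*y + 4)/(2*y - 3)
(4) = (g - 6)/(g - 5)
(5) = (t - 8)/(t - 2)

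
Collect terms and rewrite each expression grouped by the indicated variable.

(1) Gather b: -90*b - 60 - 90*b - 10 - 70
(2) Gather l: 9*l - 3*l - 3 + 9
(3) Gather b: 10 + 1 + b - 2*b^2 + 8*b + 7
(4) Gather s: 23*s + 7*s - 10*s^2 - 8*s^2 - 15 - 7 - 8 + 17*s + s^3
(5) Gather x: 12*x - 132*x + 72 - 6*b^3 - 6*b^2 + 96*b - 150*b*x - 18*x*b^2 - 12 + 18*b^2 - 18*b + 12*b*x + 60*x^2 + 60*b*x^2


(1) = -180*b - 140
(2) = 6*l + 6
(3) = -2*b^2 + 9*b + 18
(4) = s^3 - 18*s^2 + 47*s - 30
(5) = -6*b^3 + 12*b^2 + 78*b + x^2*(60*b + 60) + x*(-18*b^2 - 138*b - 120) + 60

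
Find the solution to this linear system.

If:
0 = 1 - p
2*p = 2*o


Then:
o = 1
p = 1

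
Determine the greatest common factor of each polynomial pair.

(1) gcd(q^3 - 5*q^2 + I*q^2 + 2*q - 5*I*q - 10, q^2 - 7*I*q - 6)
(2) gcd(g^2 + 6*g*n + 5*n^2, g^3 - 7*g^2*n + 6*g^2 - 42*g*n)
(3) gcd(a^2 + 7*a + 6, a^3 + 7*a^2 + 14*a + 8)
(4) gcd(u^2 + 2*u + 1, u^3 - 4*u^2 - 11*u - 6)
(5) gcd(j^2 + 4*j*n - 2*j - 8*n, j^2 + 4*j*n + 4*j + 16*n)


(1) = gcd((q - 5)*(q - I)*(q + 2*I), (q - 6*I)*(q - I)) = q - I
(2) = 1
(3) = a + 1
(4) = gcd((u + 1)^2, (u - 6)*(u + 1)^2) = u^2 + 2*u + 1
(5) = j + 4*n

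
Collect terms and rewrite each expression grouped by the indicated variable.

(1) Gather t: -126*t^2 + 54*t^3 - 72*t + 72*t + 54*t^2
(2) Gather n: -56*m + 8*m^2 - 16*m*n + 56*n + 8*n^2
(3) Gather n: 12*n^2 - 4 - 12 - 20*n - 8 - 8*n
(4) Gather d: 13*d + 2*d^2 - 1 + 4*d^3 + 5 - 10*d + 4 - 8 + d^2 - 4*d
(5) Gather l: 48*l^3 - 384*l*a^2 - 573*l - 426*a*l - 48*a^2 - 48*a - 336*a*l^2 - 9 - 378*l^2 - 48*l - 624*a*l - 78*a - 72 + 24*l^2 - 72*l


(1) = 54*t^3 - 72*t^2
(2) = 8*m^2 - 56*m + 8*n^2 + n*(56 - 16*m)
(3) = 12*n^2 - 28*n - 24
(4) = 4*d^3 + 3*d^2 - d
(5) = -48*a^2 - 126*a + 48*l^3 + l^2*(-336*a - 354) + l*(-384*a^2 - 1050*a - 693) - 81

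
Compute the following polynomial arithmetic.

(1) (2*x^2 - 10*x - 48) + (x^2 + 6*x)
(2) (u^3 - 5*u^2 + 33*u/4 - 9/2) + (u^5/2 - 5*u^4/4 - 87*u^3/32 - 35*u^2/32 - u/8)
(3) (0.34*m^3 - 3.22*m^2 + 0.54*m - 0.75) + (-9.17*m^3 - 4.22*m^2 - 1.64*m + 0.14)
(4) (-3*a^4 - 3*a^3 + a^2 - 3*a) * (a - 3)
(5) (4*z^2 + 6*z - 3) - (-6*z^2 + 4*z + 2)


(1) = 3*x^2 - 4*x - 48
(2) = u^5/2 - 5*u^4/4 - 55*u^3/32 - 195*u^2/32 + 65*u/8 - 9/2
(3) = -8.83*m^3 - 7.44*m^2 - 1.1*m - 0.61
(4) = -3*a^5 + 6*a^4 + 10*a^3 - 6*a^2 + 9*a
(5) = 10*z^2 + 2*z - 5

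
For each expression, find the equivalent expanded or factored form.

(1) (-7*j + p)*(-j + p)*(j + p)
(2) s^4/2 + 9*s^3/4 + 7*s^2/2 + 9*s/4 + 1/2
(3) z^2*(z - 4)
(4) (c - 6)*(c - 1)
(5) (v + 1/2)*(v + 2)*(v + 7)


(1) = 7*j^3 - j^2*p - 7*j*p^2 + p^3
(2) = (s/2 + 1/4)*(s + 1)^2*(s + 2)
(3) = z^3 - 4*z^2
(4) = c^2 - 7*c + 6
(5) = v^3 + 19*v^2/2 + 37*v/2 + 7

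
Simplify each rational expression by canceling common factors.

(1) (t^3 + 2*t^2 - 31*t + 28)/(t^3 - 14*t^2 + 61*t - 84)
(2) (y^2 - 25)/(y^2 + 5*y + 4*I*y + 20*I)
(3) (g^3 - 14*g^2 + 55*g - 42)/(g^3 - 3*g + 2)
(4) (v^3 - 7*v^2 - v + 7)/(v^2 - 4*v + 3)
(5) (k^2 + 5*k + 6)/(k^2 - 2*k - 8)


(1) = (t^2 + 6*t - 7)/(t^2 - 10*t + 21)
(2) = (y - 5)/(y + 4*I)
(3) = (g^2 - 13*g + 42)/(g^2 + g - 2)
(4) = (v^2 - 6*v - 7)/(v - 3)
(5) = (k + 3)/(k - 4)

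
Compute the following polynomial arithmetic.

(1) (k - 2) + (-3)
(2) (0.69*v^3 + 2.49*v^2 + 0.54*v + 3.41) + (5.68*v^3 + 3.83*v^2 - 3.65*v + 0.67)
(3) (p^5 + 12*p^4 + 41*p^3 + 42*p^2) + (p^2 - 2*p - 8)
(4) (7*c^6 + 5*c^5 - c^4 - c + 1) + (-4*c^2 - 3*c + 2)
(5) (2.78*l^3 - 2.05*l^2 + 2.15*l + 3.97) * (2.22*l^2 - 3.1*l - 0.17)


(1) = k - 5
(2) = 6.37*v^3 + 6.32*v^2 - 3.11*v + 4.08
(3) = p^5 + 12*p^4 + 41*p^3 + 43*p^2 - 2*p - 8
(4) = 7*c^6 + 5*c^5 - c^4 - 4*c^2 - 4*c + 3
(5) = 6.1716*l^5 - 13.169*l^4 + 10.6554*l^3 + 2.4969*l^2 - 12.6725*l - 0.6749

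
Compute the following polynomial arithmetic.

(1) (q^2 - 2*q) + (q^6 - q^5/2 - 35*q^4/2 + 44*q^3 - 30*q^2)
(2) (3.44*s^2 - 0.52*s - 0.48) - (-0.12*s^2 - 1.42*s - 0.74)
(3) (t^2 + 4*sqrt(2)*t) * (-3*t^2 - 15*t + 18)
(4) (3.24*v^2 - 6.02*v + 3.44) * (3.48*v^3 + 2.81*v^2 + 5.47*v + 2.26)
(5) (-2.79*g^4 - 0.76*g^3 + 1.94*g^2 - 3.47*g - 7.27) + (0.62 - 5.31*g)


(1) = q^6 - q^5/2 - 35*q^4/2 + 44*q^3 - 29*q^2 - 2*q
(2) = 3.56*s^2 + 0.9*s + 0.26
(3) = -3*t^4 - 12*sqrt(2)*t^3 - 15*t^3 - 60*sqrt(2)*t^2 + 18*t^2 + 72*sqrt(2)*t
(4) = 11.2752*v^5 - 11.8452*v^4 + 12.7778*v^3 - 15.9406*v^2 + 5.2116*v + 7.7744
(5) = -2.79*g^4 - 0.76*g^3 + 1.94*g^2 - 8.78*g - 6.65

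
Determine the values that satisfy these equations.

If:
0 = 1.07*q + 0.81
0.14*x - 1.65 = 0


Then:
q = -0.76
x = 11.79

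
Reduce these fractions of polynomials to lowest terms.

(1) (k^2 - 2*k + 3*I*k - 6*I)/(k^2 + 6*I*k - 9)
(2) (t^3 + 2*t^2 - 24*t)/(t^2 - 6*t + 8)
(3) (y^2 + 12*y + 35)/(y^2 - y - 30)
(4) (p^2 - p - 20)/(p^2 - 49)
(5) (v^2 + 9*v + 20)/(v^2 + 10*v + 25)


(1) = (k - 2)/(k + 3*I)
(2) = (t^2 + 6*t)/(t - 2)
(3) = (y + 7)/(y - 6)
(4) = (p^2 - p - 20)/(p^2 - 49)
(5) = (v + 4)/(v + 5)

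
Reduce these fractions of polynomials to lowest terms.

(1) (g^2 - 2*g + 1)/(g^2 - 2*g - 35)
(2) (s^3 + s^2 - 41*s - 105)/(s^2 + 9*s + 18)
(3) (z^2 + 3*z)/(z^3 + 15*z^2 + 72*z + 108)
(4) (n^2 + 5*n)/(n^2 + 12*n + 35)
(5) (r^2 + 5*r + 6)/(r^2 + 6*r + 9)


(1) = (g^2 - 2*g + 1)/(g^2 - 2*g - 35)
(2) = (s^2 - 2*s - 35)/(s + 6)
(3) = z/(z^2 + 12*z + 36)
(4) = n/(n + 7)
(5) = (r + 2)/(r + 3)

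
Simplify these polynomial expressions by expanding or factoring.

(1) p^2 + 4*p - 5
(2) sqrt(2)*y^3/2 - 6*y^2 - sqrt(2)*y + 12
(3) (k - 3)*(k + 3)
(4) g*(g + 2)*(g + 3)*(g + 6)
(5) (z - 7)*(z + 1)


(1) = (p - 1)*(p + 5)
(2) = (y - 6*sqrt(2))*(y - sqrt(2))*(sqrt(2)*y/2 + 1)
(3) = k^2 - 9
(4) = g^4 + 11*g^3 + 36*g^2 + 36*g
(5) = z^2 - 6*z - 7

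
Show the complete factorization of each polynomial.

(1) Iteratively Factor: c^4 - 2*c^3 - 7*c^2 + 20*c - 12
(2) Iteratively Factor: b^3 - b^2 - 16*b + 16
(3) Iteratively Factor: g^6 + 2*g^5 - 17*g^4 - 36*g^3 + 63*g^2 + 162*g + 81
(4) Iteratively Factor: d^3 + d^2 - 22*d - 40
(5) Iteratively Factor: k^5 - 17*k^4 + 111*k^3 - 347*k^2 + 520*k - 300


(1) = (c - 1)*(c^3 - c^2 - 8*c + 12) = (c - 2)*(c - 1)*(c^2 + c - 6) = (c - 2)^2*(c - 1)*(c + 3)
(2) = (b - 4)*(b^2 + 3*b - 4) = (b - 4)*(b - 1)*(b + 4)
(3) = (g + 3)*(g^5 - g^4 - 14*g^3 + 6*g^2 + 45*g + 27) = (g + 1)*(g + 3)*(g^4 - 2*g^3 - 12*g^2 + 18*g + 27) = (g - 3)*(g + 1)*(g + 3)*(g^3 + g^2 - 9*g - 9) = (g - 3)^2*(g + 1)*(g + 3)*(g^2 + 4*g + 3) = (g - 3)^2*(g + 1)*(g + 3)^2*(g + 1)
(4) = (d + 4)*(d^2 - 3*d - 10) = (d - 5)*(d + 4)*(d + 2)
(5) = (k - 5)*(k^4 - 12*k^3 + 51*k^2 - 92*k + 60) = (k - 5)*(k - 2)*(k^3 - 10*k^2 + 31*k - 30) = (k - 5)^2*(k - 2)*(k^2 - 5*k + 6) = (k - 5)^2*(k - 3)*(k - 2)*(k - 2)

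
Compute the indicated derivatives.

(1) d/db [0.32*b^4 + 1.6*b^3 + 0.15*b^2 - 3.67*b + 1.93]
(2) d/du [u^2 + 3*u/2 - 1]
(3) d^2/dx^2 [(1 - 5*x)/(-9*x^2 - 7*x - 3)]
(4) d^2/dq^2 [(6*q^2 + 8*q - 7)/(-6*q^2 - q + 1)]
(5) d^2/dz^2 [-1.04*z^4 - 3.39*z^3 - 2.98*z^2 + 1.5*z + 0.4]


(1) = 1.28*b^3 + 4.8*b^2 + 0.3*b - 3.67
(2) = 2*u + 3/2
(3) = 2*((5*x - 1)*(18*x + 7)^2 - (135*x + 26)*(9*x^2 + 7*x + 3))/(9*x^2 + 7*x + 3)^3
(4) = 2*(-252*q^3 + 648*q^2 - 18*q + 35)/(216*q^6 + 108*q^5 - 90*q^4 - 35*q^3 + 15*q^2 + 3*q - 1)
(5) = -12.48*z^2 - 20.34*z - 5.96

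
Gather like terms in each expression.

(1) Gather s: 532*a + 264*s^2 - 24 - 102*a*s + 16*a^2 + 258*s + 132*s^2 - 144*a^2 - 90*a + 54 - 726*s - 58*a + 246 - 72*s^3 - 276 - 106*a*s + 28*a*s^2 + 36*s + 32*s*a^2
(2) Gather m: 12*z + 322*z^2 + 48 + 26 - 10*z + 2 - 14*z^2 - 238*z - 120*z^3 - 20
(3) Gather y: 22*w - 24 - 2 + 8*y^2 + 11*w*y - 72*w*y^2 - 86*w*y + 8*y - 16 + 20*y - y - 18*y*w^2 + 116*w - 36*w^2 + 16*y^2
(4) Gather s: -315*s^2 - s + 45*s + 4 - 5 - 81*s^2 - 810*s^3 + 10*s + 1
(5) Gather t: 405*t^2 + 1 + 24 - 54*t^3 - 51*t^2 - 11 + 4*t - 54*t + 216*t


(1) = -128*a^2 + 384*a - 72*s^3 + s^2*(28*a + 396) + s*(32*a^2 - 208*a - 432)
(2) = -120*z^3 + 308*z^2 - 236*z + 56
(3) = -36*w^2 + 138*w + y^2*(24 - 72*w) + y*(-18*w^2 - 75*w + 27) - 42
(4) = -810*s^3 - 396*s^2 + 54*s
(5) = -54*t^3 + 354*t^2 + 166*t + 14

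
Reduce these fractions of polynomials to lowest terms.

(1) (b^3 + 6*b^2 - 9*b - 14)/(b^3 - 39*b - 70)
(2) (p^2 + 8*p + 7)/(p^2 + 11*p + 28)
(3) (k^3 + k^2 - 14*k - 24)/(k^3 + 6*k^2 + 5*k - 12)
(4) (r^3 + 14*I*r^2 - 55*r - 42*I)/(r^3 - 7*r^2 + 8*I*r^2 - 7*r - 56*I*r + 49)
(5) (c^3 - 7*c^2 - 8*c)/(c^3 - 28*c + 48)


(1) = (b^3 + 6*b^2 - 9*b - 14)/(b^3 - 39*b - 70)
(2) = (p + 1)/(p + 4)
(3) = (k^2 - 2*k - 8)/(k^2 + 3*k - 4)
(4) = (r + 6*I)/(r - 7)
(5) = (c^3 - 7*c^2 - 8*c)/(c^3 - 28*c + 48)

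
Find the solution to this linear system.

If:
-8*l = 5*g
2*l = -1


Then:
g = 4/5
l = -1/2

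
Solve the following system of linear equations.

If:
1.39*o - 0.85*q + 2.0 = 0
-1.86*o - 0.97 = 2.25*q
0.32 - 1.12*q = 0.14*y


Then:
o = -1.13
q = 0.50
y = -1.74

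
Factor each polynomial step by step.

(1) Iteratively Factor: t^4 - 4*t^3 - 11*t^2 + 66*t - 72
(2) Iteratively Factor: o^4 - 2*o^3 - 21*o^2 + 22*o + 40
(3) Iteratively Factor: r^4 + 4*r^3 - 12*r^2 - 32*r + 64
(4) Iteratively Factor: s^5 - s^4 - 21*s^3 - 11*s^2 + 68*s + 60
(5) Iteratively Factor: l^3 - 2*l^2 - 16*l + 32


(1) = (t - 2)*(t^3 - 2*t^2 - 15*t + 36) = (t - 3)*(t - 2)*(t^2 + t - 12) = (t - 3)^2*(t - 2)*(t + 4)
(2) = (o + 4)*(o^3 - 6*o^2 + 3*o + 10) = (o - 5)*(o + 4)*(o^2 - o - 2) = (o - 5)*(o - 2)*(o + 4)*(o + 1)
(3) = (r + 4)*(r^3 - 12*r + 16) = (r - 2)*(r + 4)*(r^2 + 2*r - 8) = (r - 2)^2*(r + 4)*(r + 4)
(4) = (s + 1)*(s^4 - 2*s^3 - 19*s^2 + 8*s + 60) = (s + 1)*(s + 3)*(s^3 - 5*s^2 - 4*s + 20) = (s - 5)*(s + 1)*(s + 3)*(s^2 - 4) = (s - 5)*(s + 1)*(s + 2)*(s + 3)*(s - 2)
(5) = (l - 4)*(l^2 + 2*l - 8) = (l - 4)*(l - 2)*(l + 4)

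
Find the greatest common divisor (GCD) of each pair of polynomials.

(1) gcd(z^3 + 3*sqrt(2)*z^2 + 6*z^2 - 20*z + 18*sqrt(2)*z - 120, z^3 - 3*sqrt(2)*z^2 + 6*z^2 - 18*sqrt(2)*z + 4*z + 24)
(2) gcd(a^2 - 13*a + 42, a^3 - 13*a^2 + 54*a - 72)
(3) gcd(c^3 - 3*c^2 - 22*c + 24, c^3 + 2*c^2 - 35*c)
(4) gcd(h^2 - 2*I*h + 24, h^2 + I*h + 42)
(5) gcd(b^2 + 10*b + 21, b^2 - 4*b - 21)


(1) = z^2 + z*(6 - 2*sqrt(2)) - 12*sqrt(2)
(2) = gcd((a - 7)*(a - 6), (a - 6)*(a - 4)*(a - 3)) = a - 6
(3) = 1
(4) = gcd((h - 6*I)*(h + 4*I), (h - 6*I)*(h + 7*I)) = h - 6*I
(5) = gcd((b + 3)*(b + 7), (b - 7)*(b + 3)) = b + 3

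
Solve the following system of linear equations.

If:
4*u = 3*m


Then:
m = 4*u/3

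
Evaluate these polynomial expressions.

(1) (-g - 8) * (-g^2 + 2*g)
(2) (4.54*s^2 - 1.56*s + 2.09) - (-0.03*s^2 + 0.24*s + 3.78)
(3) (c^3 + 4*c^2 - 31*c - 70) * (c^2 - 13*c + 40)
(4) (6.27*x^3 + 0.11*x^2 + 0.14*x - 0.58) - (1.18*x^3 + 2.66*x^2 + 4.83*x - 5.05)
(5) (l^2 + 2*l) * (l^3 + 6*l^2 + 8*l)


(1) = g^3 + 6*g^2 - 16*g
(2) = 4.57*s^2 - 1.8*s - 1.69
(3) = c^5 - 9*c^4 - 43*c^3 + 493*c^2 - 330*c - 2800
(4) = 5.09*x^3 - 2.55*x^2 - 4.69*x + 4.47
(5) = l^5 + 8*l^4 + 20*l^3 + 16*l^2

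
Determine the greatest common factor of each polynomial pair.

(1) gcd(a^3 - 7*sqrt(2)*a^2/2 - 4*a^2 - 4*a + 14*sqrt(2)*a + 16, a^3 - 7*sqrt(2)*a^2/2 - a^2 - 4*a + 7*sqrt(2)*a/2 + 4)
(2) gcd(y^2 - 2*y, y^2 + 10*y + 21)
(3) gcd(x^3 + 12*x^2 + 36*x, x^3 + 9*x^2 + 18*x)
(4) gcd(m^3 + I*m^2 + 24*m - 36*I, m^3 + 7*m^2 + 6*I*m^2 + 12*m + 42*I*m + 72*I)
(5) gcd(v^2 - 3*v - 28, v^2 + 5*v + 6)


(1) = gcd((a - 4)*(a - 4*sqrt(2))*(a + sqrt(2)/2), (a - 1)*(a - 4*sqrt(2))*(a + sqrt(2)/2)) = a^2 - 7*sqrt(2)*a/2 - 4
(2) = 1
(3) = gcd(x*(x + 6)^2, x*(x + 3)*(x + 6)) = x^2 + 6*x
(4) = gcd((m - 3*I)*(m - 2*I)*(m + 6*I), (m + 3)*(m + 4)*(m + 6*I)) = m + 6*I
(5) = 1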